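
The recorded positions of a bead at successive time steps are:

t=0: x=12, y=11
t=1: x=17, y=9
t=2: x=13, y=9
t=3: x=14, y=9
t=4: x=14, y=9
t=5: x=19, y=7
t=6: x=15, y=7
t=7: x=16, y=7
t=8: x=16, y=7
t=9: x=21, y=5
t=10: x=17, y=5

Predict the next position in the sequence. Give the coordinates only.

x=18, y=5

Step-to-step displacements: (+5,-2), (-4,+0), (+1,+0), (+0,+0), (+5,-2), (-4,+0), (+1,+0), (+0,+0), (+5,-2), (-4,+0) — a repeating cycle of length 4.
step 11: apply (+1,+0) → x=18, y=5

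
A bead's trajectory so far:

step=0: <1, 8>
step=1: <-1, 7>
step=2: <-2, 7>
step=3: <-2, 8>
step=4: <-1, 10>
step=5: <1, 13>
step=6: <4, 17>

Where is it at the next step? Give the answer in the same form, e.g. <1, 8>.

<8, 22>

Successive displacements: <-2, -1>, <-1, +0>, <+0, +1>, <+1, +2>, <+2, +3>, <+3, +4> — each changes by <+1, +1>.
step 7: <4, 17> + <+4, +5> → <8, 22>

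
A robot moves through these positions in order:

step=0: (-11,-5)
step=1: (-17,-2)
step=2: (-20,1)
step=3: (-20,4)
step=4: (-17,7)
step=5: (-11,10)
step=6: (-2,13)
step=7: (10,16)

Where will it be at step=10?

(64,25)

First differences are (-6,+3), (-3,+3), (+0,+3), (+3,+3), (+6,+3), (+9,+3), (+12,+3); their common second difference is (+3,+0) (constant acceleration).
step 8: (10,16) + (+15,+3) → (25,19)
step 9: (25,19) + (+18,+3) → (43,22)
step 10: (43,22) + (+21,+3) → (64,25)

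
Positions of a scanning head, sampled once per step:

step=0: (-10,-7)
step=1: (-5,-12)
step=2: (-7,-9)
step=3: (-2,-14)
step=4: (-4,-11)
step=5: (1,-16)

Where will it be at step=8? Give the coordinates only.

Step-to-step displacements: (+5,-5), (-2,+3), (+5,-5), (-2,+3), (+5,-5) — a repeating cycle of length 2.
step 6: apply (-2,+3) → (-1,-13)
step 7: apply (+5,-5) → (4,-18)
step 8: apply (-2,+3) → (2,-15)

(2,-15)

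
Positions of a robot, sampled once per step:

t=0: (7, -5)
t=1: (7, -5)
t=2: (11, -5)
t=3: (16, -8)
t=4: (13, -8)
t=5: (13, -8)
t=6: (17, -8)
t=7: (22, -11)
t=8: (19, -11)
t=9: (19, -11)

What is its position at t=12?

(25, -14)

Differencing gives (+0, +0), (+4, +0), (+5, -3), (-3, +0), (+0, +0), (+4, +0), (+5, -3), (-3, +0), (+0, +0). This is the pattern (+0, +0), (+4, +0), (+5, -3), (-3, +0) repeated.
step 10: apply (+4, +0) → (23, -11)
step 11: apply (+5, -3) → (28, -14)
step 12: apply (-3, +0) → (25, -14)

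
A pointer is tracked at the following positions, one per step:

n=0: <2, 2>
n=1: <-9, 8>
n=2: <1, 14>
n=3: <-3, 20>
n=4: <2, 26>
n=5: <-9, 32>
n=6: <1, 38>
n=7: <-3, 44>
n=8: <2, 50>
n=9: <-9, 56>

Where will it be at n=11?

The first coordinate repeats the cycle [2, -9, 1, -3] with period 4; step 11 mod 4 = 3, giving -3.
The second coordinate changes by +6 each step, so at step 11 it is 2 + 11·(6) = 68.

<-3, 68>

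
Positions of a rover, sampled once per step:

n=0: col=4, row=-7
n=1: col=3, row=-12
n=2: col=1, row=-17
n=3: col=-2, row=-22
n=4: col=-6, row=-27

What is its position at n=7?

First differences are (-1, -5), (-2, -5), (-3, -5), (-4, -5); their common second difference is (-1, +0) (constant acceleration).
step 5: col=-6, row=-27 + (-5, -5) → col=-11, row=-32
step 6: col=-11, row=-32 + (-6, -5) → col=-17, row=-37
step 7: col=-17, row=-37 + (-7, -5) → col=-24, row=-42

col=-24, row=-42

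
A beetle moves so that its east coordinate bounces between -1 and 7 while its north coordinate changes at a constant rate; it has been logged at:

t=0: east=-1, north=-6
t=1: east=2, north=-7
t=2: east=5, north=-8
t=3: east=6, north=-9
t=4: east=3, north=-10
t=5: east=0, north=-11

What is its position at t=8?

The east coordinate travels 3 per step and bounces off the walls at -1 and 7.
  step 6: 0 → 1
  step 7: 1 → 4
  step 8: 4 → 7
The north coordinate changes by -1 each step: at step 8 it is -14.

east=7, north=-14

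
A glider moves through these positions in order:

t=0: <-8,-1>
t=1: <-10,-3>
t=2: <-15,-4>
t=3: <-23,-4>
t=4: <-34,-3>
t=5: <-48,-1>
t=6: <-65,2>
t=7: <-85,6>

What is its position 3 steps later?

Taking differences between consecutive positions: <-2,-2>, <-5,-1>, <-8,+0>, <-11,+1>, <-14,+2>, <-17,+3>, <-20,+4>. These grow by <-3,+1> each step.
step 8: <-85,6> + <-23,+5> → <-108,11>
step 9: <-108,11> + <-26,+6> → <-134,17>
step 10: <-134,17> + <-29,+7> → <-163,24>

<-163,24>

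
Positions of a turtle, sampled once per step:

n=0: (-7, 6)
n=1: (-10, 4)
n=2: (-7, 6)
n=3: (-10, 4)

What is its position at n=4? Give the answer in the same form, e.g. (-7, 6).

Consecutive displacements (-3, -2), (+3, +2), (-3, -2) scale by a factor of -1 each step.
step 4: (-10, 4) + (+3, +2) → (-7, 6)

(-7, 6)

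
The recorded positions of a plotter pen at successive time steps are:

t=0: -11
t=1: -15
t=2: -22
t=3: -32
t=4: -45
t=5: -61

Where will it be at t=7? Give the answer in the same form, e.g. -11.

First differences are -4, -7, -10, -13, -16; their common second difference is -3 (constant acceleration).
step 6: -61 − 19 → -80
step 7: -80 − 22 → -102

-102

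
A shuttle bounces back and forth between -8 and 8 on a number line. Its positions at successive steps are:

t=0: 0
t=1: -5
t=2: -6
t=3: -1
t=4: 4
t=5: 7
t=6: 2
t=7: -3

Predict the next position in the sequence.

The value reflects between -8 and 8, moving 5 per step.
  step 8: -3 → -8

-8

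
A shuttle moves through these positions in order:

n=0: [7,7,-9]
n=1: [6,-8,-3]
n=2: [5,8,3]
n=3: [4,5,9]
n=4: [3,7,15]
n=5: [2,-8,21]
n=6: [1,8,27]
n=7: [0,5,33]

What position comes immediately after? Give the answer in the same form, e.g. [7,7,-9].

The first coordinate changes by -1 each step, so at step 8 it is 7 + 8·(-1) = -1.
The second coordinate repeats the cycle [7, -8, 8, 5] with period 4; step 8 mod 4 = 0, giving 7.
The third coordinate changes by +6 each step, so at step 8 it is -9 + 8·(6) = 39.

[-1,7,39]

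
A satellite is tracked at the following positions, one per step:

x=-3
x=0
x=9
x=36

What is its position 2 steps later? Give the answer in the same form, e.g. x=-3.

x=360

The jumps are +3, +9, +27 — a geometric progression with ratio 3.
step 4: 36 + 81 → x=117
step 5: 117 + 243 → x=360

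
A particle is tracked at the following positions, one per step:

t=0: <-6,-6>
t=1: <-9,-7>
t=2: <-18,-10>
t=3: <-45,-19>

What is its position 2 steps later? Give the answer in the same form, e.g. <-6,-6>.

<-369,-127>

The jumps are <-3,-1>, <-9,-3>, <-27,-9> — a geometric progression with ratio 3.
step 4: <-45,-19> + <-81,-27> → <-126,-46>
step 5: <-126,-46> + <-243,-81> → <-369,-127>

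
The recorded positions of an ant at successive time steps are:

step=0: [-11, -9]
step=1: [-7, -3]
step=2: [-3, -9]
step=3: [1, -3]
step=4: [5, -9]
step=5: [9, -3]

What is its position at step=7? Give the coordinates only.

[17, -3]

First: linear, +4 per step → 17 at step 7.
Second: cycles through -9, -3 every 2 steps. Step 7 lands at position 1 of the cycle → -3.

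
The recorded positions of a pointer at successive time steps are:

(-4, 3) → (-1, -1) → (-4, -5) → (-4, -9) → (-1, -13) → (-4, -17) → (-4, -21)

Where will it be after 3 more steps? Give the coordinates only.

First: cycles through -4, -1, -4 every 3 steps. Step 9 lands at position 0 of the cycle → -4.
Second: linear, -4 per step → -33 at step 9.

(-4, -33)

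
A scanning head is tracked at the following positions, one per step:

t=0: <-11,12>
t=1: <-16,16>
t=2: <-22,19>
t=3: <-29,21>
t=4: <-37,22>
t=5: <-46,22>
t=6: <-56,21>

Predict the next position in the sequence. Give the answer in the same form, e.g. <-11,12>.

First differences are <-5,+4>, <-6,+3>, <-7,+2>, <-8,+1>, <-9,+0>, <-10,-1>; their common second difference is <-1,-1> (constant acceleration).
step 7: <-56,21> + <-11,-2> → <-67,19>

<-67,19>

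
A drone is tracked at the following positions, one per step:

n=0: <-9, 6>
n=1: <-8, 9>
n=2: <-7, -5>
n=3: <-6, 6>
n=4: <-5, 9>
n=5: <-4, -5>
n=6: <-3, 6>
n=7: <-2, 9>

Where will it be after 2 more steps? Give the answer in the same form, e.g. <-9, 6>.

First: linear, +1 per step → 0 at step 9.
Second: cycles through 6, 9, -5 every 3 steps. Step 9 lands at position 0 of the cycle → 6.

<0, 6>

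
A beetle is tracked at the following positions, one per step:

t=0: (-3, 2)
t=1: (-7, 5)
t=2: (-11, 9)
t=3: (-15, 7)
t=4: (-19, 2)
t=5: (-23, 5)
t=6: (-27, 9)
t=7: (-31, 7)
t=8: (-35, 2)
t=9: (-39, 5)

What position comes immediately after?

The first coordinate changes by -4 each step, so at step 10 it is -3 + 10·(-4) = -43.
The second coordinate repeats the cycle [2, 5, 9, 7] with period 4; step 10 mod 4 = 2, giving 9.

(-43, 9)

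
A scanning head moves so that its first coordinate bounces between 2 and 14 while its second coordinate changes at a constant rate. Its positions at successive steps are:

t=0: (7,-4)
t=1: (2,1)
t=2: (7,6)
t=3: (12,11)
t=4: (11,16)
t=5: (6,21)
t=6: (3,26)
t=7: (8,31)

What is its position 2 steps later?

(10,41)

The first coordinate reflects between 2 and 14, moving 5 per step.
  step 8: 8 → 13
  step 9: 13 → 10
The second coordinate changes by +5 each step: at step 9 it is 41.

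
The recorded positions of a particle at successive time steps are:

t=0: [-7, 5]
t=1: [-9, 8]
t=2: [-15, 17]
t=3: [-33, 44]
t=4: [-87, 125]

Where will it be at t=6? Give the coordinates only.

[-735, 1097]

Consecutive displacements [-2, +3], [-6, +9], [-18, +27], [-54, +81] scale by a factor of 3 each step.
step 5: [-87, 125] + [-162, +243] → [-249, 368]
step 6: [-249, 368] + [-486, +729] → [-735, 1097]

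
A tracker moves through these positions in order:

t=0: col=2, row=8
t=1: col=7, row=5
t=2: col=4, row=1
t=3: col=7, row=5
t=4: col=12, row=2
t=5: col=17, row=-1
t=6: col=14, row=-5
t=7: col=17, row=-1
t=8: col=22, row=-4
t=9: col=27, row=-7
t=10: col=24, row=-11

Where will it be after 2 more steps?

col=32, row=-10

The moves between consecutive positions are (+5,-3), (-3,-4), (+3,+4), (+5,-3), (+5,-3), (-3,-4), (+3,+4), (+5,-3), (+5,-3), (-3,-4); they repeat the 4-cycle [(+5,-3), (-3,-4), (+3,+4), (+5,-3)].
step 11: apply (+3,+4) → col=27, row=-7
step 12: apply (+5,-3) → col=32, row=-10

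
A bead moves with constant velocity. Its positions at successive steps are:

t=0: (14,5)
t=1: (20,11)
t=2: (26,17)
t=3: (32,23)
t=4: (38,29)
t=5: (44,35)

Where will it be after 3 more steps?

(62,53)

Constant displacement of (+6,+6) per step.
step 6: (44,35) + (+6,+6) → (50,41)
step 7: (50,41) + (+6,+6) → (56,47)
step 8: (56,47) + (+6,+6) → (62,53)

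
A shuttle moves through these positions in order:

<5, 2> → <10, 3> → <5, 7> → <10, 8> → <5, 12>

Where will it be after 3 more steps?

<10, 18>

Differencing gives <+5, +1>, <-5, +4>, <+5, +1>, <-5, +4>. This is the pattern <+5, +1>, <-5, +4> repeated.
step 5: apply <+5, +1> → <10, 13>
step 6: apply <-5, +4> → <5, 17>
step 7: apply <+5, +1> → <10, 18>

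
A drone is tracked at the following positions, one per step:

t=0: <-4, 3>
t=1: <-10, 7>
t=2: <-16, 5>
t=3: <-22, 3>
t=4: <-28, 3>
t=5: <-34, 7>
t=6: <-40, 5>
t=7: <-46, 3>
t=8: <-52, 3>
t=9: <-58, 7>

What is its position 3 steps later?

The first coordinate changes by -6 each step, so at step 12 it is -4 + 12·(-6) = -76.
The second coordinate repeats the cycle [3, 7, 5, 3] with period 4; step 12 mod 4 = 0, giving 3.

<-76, 3>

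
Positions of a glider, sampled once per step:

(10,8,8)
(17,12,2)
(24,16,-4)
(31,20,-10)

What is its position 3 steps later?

Constant displacement of (+7,+4,-6) per step.
step 4: (31,20,-10) + (+7,+4,-6) → (38,24,-16)
step 5: (38,24,-16) + (+7,+4,-6) → (45,28,-22)
step 6: (45,28,-22) + (+7,+4,-6) → (52,32,-28)

(52,32,-28)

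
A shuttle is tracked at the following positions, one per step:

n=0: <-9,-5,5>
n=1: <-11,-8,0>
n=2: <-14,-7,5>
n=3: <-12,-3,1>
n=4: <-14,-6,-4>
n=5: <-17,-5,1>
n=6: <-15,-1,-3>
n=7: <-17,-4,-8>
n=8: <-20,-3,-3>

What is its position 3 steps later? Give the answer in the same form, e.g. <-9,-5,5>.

<-23,-1,-7>

Differencing gives <-2,-3,-5>, <-3,+1,+5>, <+2,+4,-4>, <-2,-3,-5>, <-3,+1,+5>, <+2,+4,-4>, <-2,-3,-5>, <-3,+1,+5>. This is the pattern <-2,-3,-5>, <-3,+1,+5>, <+2,+4,-4> repeated.
step 9: apply <+2,+4,-4> → <-18,1,-7>
step 10: apply <-2,-3,-5> → <-20,-2,-12>
step 11: apply <-3,+1,+5> → <-23,-1,-7>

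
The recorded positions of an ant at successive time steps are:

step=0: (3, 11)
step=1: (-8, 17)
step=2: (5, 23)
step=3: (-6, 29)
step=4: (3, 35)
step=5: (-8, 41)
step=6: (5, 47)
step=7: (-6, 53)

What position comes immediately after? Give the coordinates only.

(3, 59)

The first coordinate repeats the cycle [3, -8, 5, -6] with period 4; step 8 mod 4 = 0, giving 3.
The second coordinate changes by +6 each step, so at step 8 it is 11 + 8·(6) = 59.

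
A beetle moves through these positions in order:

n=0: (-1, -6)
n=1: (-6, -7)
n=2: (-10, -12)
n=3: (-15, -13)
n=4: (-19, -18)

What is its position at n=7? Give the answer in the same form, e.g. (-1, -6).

(-33, -25)

Step-to-step displacements: (-5, -1), (-4, -5), (-5, -1), (-4, -5) — a repeating cycle of length 2.
step 5: apply (-5, -1) → (-24, -19)
step 6: apply (-4, -5) → (-28, -24)
step 7: apply (-5, -1) → (-33, -25)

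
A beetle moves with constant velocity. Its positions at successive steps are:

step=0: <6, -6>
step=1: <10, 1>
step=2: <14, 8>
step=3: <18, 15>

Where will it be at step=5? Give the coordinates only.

<26, 29>

The position changes by <+4, +7> every step.
step 4: <18, 15> + <+4, +7> → <22, 22>
step 5: <22, 22> + <+4, +7> → <26, 29>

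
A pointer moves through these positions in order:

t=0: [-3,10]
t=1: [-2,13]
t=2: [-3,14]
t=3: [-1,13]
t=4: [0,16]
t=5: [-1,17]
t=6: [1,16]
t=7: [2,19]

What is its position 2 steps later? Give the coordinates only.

[3,19]

Differencing gives [+1,+3], [-1,+1], [+2,-1], [+1,+3], [-1,+1], [+2,-1], [+1,+3]. This is the pattern [+1,+3], [-1,+1], [+2,-1] repeated.
step 8: apply [-1,+1] → [1,20]
step 9: apply [+2,-1] → [3,19]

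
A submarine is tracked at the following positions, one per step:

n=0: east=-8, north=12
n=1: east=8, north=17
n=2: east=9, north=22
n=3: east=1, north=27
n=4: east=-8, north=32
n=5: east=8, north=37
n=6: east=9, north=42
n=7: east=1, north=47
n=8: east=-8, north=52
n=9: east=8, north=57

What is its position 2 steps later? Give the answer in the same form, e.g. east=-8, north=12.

east=1, north=67

East: cycles through -8, 8, 9, 1 every 4 steps. Step 11 lands at position 3 of the cycle → 1.
North: linear, +5 per step → 67 at step 11.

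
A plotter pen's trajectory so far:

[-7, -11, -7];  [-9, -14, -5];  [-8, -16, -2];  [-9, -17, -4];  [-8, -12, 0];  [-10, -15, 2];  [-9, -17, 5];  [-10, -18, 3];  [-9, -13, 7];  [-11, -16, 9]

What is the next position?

[-10, -18, 12]

Differencing gives [-2, -3, +2], [+1, -2, +3], [-1, -1, -2], [+1, +5, +4], [-2, -3, +2], [+1, -2, +3], [-1, -1, -2], [+1, +5, +4], [-2, -3, +2]. This is the pattern [-2, -3, +2], [+1, -2, +3], [-1, -1, -2], [+1, +5, +4] repeated.
step 10: apply [+1, -2, +3] → [-10, -18, 12]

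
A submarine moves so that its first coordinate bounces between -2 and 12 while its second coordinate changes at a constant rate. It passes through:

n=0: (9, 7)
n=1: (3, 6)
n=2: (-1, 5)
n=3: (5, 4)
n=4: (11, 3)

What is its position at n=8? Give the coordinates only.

(7, -1)

The first coordinate travels 6 per step and bounces off the walls at -2 and 12.
  step 5: 11 → 7
  step 6: 7 → 1
  step 7: 1 → 1
  step 8: 1 → 7
The second coordinate changes by -1 each step: at step 8 it is -1.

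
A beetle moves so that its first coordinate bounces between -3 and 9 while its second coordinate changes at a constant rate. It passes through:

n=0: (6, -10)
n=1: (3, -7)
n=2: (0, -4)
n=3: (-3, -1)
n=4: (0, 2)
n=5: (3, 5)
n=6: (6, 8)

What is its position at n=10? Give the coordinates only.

The first coordinate travels 3 per step and bounces off the walls at -3 and 9.
  step 7: 6 → 9
  step 8: 9 → 6
  step 9: 6 → 3
  step 10: 3 → 0
The second coordinate changes by +3 each step: at step 10 it is 20.

(0, 20)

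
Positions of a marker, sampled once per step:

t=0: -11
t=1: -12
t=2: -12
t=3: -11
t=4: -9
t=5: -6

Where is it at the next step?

-2

Taking differences between consecutive positions: -1, +0, +1, +2, +3. These grow by +1 each step.
step 6: -6 + 4 → -2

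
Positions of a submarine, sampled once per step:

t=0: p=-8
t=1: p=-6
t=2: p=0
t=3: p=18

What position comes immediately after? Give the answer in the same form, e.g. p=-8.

p=72

Consecutive displacements +2, +6, +18 scale by a factor of 3 each step.
step 4: 18 + 54 → p=72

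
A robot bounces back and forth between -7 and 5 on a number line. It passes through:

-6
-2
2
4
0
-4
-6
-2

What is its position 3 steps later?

The value travels 4 per step and bounces off the walls at -7 and 5.
  step 8: -2 → 2
  step 9: 2 → 4
  step 10: 4 → 0

0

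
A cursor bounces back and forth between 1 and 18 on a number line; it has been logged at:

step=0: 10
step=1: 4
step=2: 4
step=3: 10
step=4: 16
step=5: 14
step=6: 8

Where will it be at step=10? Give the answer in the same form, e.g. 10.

18

The value reflects between 1 and 18, moving 6 per step.
  step 7: 8 → 2
  step 8: 2 → 6
  step 9: 6 → 12
  step 10: 12 → 18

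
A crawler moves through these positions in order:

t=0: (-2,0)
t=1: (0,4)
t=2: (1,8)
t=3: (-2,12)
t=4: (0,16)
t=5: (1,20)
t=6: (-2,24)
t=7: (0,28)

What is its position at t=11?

The first coordinate repeats the cycle [-2, 0, 1] with period 3; step 11 mod 3 = 2, giving 1.
The second coordinate changes by +4 each step, so at step 11 it is 0 + 11·(4) = 44.

(1,44)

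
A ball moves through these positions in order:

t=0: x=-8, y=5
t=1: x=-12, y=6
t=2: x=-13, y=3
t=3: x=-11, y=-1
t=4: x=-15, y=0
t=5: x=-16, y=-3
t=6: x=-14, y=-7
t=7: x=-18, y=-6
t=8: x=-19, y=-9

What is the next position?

The moves between consecutive positions are (-4, +1), (-1, -3), (+2, -4), (-4, +1), (-1, -3), (+2, -4), (-4, +1), (-1, -3); they repeat the 3-cycle [(-4, +1), (-1, -3), (+2, -4)].
step 9: apply (+2, -4) → x=-17, y=-13

x=-17, y=-13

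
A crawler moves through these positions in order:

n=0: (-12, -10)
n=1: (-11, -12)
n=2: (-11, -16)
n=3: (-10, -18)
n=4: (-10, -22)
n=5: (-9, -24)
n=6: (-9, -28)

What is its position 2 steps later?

(-8, -34)

Differencing gives (+1, -2), (+0, -4), (+1, -2), (+0, -4), (+1, -2), (+0, -4). This is the pattern (+1, -2), (+0, -4) repeated.
step 7: apply (+1, -2) → (-8, -30)
step 8: apply (+0, -4) → (-8, -34)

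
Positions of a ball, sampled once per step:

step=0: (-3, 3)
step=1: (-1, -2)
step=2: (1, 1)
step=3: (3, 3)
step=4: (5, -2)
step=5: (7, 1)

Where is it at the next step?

First: linear, +2 per step → 9 at step 6.
Second: cycles through 3, -2, 1 every 3 steps. Step 6 lands at position 0 of the cycle → 3.

(9, 3)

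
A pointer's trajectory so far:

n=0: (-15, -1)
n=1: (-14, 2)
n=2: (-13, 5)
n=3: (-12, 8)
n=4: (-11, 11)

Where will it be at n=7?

(-8, 20)

The position changes by (+1, +3) every step.
step 5: (-11, 11) + (+1, +3) → (-10, 14)
step 6: (-10, 14) + (+1, +3) → (-9, 17)
step 7: (-9, 17) + (+1, +3) → (-8, 20)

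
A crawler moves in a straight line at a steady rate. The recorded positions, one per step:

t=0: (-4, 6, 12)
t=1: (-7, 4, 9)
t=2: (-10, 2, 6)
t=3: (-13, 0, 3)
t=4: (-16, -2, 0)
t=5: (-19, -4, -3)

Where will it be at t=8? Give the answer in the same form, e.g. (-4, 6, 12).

The position changes by (-3, -2, -3) every step.
step 6: (-19, -4, -3) + (-3, -2, -3) → (-22, -6, -6)
step 7: (-22, -6, -6) + (-3, -2, -3) → (-25, -8, -9)
step 8: (-25, -8, -9) + (-3, -2, -3) → (-28, -10, -12)

(-28, -10, -12)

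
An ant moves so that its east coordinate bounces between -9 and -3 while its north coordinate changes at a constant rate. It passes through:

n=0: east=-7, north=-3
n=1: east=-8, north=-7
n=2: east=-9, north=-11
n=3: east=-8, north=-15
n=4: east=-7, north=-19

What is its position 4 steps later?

The east coordinate reflects between -9 and -3, moving 1 per step.
  step 5: -7 → -6
  step 6: -6 → -5
  step 7: -5 → -4
  step 8: -4 → -3
The north coordinate changes by -4 each step: at step 8 it is -35.

east=-3, north=-35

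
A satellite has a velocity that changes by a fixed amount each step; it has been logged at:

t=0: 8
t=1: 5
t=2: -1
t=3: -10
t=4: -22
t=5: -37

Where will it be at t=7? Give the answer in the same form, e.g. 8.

-76

Taking differences between consecutive positions: -3, -6, -9, -12, -15. These grow by -3 each step.
step 6: -37 − 18 → -55
step 7: -55 − 21 → -76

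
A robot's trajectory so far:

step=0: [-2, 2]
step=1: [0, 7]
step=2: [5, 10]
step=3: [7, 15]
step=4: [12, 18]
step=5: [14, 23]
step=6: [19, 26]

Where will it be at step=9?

Step-to-step displacements: [+2, +5], [+5, +3], [+2, +5], [+5, +3], [+2, +5], [+5, +3] — a repeating cycle of length 2.
step 7: apply [+2, +5] → [21, 31]
step 8: apply [+5, +3] → [26, 34]
step 9: apply [+2, +5] → [28, 39]

[28, 39]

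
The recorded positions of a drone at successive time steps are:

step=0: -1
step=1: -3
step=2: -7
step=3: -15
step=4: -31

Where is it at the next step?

-63

Consecutive displacements -2, -4, -8, -16 scale by a factor of 2 each step.
step 5: -31 − 32 → -63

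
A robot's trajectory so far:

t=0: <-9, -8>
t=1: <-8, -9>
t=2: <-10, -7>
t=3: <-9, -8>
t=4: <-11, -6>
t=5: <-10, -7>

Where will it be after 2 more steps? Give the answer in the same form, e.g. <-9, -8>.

<-11, -6>

Step-to-step displacements: <+1, -1>, <-2, +2>, <+1, -1>, <-2, +2>, <+1, -1> — a repeating cycle of length 2.
step 6: apply <-2, +2> → <-12, -5>
step 7: apply <+1, -1> → <-11, -6>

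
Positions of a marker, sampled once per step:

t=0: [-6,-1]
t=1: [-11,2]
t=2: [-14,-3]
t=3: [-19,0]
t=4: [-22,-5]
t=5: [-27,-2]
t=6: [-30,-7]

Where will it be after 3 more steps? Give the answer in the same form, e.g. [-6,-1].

Differencing gives [-5,+3], [-3,-5], [-5,+3], [-3,-5], [-5,+3], [-3,-5]. This is the pattern [-5,+3], [-3,-5] repeated.
step 7: apply [-5,+3] → [-35,-4]
step 8: apply [-3,-5] → [-38,-9]
step 9: apply [-5,+3] → [-43,-6]

[-43,-6]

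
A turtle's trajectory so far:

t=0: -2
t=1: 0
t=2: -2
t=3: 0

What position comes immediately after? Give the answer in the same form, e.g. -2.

The jumps are +2, -2, +2 — a geometric progression with ratio -1.
step 4: 0 − 2 → -2

-2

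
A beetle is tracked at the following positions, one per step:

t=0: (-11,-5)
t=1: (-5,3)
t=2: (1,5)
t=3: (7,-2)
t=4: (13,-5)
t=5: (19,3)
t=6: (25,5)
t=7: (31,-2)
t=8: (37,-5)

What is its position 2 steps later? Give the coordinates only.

(49,5)

First: linear, +6 per step → 49 at step 10.
Second: cycles through -5, 3, 5, -2 every 4 steps. Step 10 lands at position 2 of the cycle → 5.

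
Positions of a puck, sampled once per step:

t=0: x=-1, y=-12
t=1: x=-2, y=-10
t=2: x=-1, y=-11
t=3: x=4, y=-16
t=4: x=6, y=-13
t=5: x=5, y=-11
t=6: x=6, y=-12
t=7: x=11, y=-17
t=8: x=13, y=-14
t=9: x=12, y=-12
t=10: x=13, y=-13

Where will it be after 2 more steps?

x=20, y=-15

Step-to-step displacements: (-1,+2), (+1,-1), (+5,-5), (+2,+3), (-1,+2), (+1,-1), (+5,-5), (+2,+3), (-1,+2), (+1,-1) — a repeating cycle of length 4.
step 11: apply (+5,-5) → x=18, y=-18
step 12: apply (+2,+3) → x=20, y=-15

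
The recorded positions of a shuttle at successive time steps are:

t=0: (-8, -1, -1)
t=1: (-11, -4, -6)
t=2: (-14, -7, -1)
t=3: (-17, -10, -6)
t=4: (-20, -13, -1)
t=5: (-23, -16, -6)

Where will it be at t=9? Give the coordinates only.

First: linear, -3 per step → -35 at step 9.
Second: linear, -3 per step → -28 at step 9.
Third: cycles through -1, -6 every 2 steps. Step 9 lands at position 1 of the cycle → -6.

(-35, -28, -6)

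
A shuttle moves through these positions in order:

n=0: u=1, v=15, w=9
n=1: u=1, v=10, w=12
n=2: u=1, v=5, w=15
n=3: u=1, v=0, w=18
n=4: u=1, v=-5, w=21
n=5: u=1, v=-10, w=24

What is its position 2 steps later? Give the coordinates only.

u=1, v=-20, w=30

The position changes by (+0, -5, +3) every step.
step 6: u=1, v=-10, w=24 + (+0, -5, +3) → u=1, v=-15, w=27
step 7: u=1, v=-15, w=27 + (+0, -5, +3) → u=1, v=-20, w=30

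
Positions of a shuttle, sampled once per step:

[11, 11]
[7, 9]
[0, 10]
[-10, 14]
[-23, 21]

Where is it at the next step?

[-39, 31]

Taking differences between consecutive positions: [-4, -2], [-7, +1], [-10, +4], [-13, +7]. These grow by [-3, +3] each step.
step 5: [-23, 21] + [-16, +10] → [-39, 31]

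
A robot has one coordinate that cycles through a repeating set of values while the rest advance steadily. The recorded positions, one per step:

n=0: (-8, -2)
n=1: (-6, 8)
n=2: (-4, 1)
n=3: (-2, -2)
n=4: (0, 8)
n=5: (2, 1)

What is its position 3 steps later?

The first coordinate changes by +2 each step, so at step 8 it is -8 + 8·(2) = 8.
The second coordinate repeats the cycle [-2, 8, 1] with period 3; step 8 mod 3 = 2, giving 1.

(8, 1)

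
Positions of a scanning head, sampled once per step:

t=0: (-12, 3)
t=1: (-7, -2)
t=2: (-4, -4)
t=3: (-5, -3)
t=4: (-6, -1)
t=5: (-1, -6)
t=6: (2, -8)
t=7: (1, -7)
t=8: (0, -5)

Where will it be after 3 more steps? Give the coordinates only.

Differencing gives (+5, -5), (+3, -2), (-1, +1), (-1, +2), (+5, -5), (+3, -2), (-1, +1), (-1, +2). This is the pattern (+5, -5), (+3, -2), (-1, +1), (-1, +2) repeated.
step 9: apply (+5, -5) → (5, -10)
step 10: apply (+3, -2) → (8, -12)
step 11: apply (-1, +1) → (7, -11)

(7, -11)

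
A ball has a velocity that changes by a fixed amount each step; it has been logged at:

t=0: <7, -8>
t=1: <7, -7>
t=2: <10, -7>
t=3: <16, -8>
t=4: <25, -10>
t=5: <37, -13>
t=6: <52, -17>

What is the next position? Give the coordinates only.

Successive displacements: <+0, +1>, <+3, +0>, <+6, -1>, <+9, -2>, <+12, -3>, <+15, -4> — each changes by <+3, -1>.
step 7: <52, -17> + <+18, -5> → <70, -22>

<70, -22>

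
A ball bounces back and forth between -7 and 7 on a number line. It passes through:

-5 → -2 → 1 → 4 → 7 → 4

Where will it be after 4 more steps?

The value reflects between -7 and 7, moving 3 per step.
  step 6: 4 → 1
  step 7: 1 → -2
  step 8: -2 → -5
  step 9: -5 → -6

-6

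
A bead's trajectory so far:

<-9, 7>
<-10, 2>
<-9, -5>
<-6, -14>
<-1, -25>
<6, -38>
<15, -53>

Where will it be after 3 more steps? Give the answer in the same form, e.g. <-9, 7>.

Successive displacements: <-1, -5>, <+1, -7>, <+3, -9>, <+5, -11>, <+7, -13>, <+9, -15> — each changes by <+2, -2>.
step 7: <15, -53> + <+11, -17> → <26, -70>
step 8: <26, -70> + <+13, -19> → <39, -89>
step 9: <39, -89> + <+15, -21> → <54, -110>

<54, -110>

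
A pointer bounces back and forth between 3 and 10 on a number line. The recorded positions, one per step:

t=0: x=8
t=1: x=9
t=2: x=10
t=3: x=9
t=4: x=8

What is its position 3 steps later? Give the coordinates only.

The value travels 1 per step and bounces off the walls at 3 and 10.
  step 5: 8 → 7
  step 6: 7 → 6
  step 7: 6 → 5

x=5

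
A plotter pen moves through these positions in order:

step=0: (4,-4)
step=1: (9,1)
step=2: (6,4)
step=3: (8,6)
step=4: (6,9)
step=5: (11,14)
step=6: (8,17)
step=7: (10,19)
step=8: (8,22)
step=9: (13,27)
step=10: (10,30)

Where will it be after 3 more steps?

(15,40)

The moves between consecutive positions are (+5,+5), (-3,+3), (+2,+2), (-2,+3), (+5,+5), (-3,+3), (+2,+2), (-2,+3), (+5,+5), (-3,+3); they repeat the 4-cycle [(+5,+5), (-3,+3), (+2,+2), (-2,+3)].
step 11: apply (+2,+2) → (12,32)
step 12: apply (-2,+3) → (10,35)
step 13: apply (+5,+5) → (15,40)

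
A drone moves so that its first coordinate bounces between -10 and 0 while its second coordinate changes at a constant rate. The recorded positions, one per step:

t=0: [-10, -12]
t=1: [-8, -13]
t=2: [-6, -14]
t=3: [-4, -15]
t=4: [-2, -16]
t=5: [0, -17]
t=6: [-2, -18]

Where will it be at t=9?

The first coordinate travels 2 per step and bounces off the walls at -10 and 0.
  step 7: -2 → -4
  step 8: -4 → -6
  step 9: -6 → -8
The second coordinate changes by -1 each step: at step 9 it is -21.

[-8, -21]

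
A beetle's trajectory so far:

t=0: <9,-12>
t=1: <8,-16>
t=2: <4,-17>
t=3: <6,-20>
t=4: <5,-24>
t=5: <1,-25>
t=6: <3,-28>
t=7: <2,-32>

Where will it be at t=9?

<0,-36>

The moves between consecutive positions are <-1,-4>, <-4,-1>, <+2,-3>, <-1,-4>, <-4,-1>, <+2,-3>, <-1,-4>; they repeat the 3-cycle [<-1,-4>, <-4,-1>, <+2,-3>].
step 8: apply <-4,-1> → <-2,-33>
step 9: apply <+2,-3> → <0,-36>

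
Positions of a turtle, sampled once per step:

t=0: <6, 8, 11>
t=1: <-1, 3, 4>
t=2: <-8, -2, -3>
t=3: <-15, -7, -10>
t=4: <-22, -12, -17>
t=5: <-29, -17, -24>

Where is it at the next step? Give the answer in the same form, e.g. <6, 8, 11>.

The position changes by <-7, -5, -7> every step.
step 6: <-29, -17, -24> + <-7, -5, -7> → <-36, -22, -31>

<-36, -22, -31>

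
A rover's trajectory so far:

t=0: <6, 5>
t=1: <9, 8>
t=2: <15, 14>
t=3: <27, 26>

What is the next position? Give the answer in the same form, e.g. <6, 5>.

<51, 50>

Step-to-step displacements: <+3, +3>, <+6, +6>, <+12, +12>; each is 2× the previous.
step 4: <27, 26> + <+24, +24> → <51, 50>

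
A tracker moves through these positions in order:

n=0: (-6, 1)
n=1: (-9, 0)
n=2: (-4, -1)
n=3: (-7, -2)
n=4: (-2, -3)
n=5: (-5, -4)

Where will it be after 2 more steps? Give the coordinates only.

(-3, -6)

Differencing gives (-3, -1), (+5, -1), (-3, -1), (+5, -1), (-3, -1). This is the pattern (-3, -1), (+5, -1) repeated.
step 6: apply (+5, -1) → (0, -5)
step 7: apply (-3, -1) → (-3, -6)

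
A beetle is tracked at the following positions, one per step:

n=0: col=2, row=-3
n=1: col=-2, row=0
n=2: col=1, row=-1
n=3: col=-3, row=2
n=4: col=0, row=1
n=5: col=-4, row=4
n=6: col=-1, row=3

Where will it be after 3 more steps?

The moves between consecutive positions are (-4, +3), (+3, -1), (-4, +3), (+3, -1), (-4, +3), (+3, -1); they repeat the 2-cycle [(-4, +3), (+3, -1)].
step 7: apply (-4, +3) → col=-5, row=6
step 8: apply (+3, -1) → col=-2, row=5
step 9: apply (-4, +3) → col=-6, row=8

col=-6, row=8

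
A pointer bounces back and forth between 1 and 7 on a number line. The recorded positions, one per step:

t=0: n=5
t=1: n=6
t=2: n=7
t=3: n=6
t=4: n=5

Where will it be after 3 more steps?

n=2

The value travels 1 per step and bounces off the walls at 1 and 7.
  step 5: 5 → 4
  step 6: 4 → 3
  step 7: 3 → 2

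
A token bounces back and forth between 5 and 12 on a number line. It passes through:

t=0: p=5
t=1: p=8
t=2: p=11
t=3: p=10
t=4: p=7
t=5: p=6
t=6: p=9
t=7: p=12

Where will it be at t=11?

The value travels 3 per step and bounces off the walls at 5 and 12.
  step 8: 12 → 9
  step 9: 9 → 6
  step 10: 6 → 7
  step 11: 7 → 10

p=10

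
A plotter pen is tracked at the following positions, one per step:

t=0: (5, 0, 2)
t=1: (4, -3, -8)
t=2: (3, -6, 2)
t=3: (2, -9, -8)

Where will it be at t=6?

(-1, -18, 2)

First: linear, -1 per step → -1 at step 6.
Second: linear, -3 per step → -18 at step 6.
Third: cycles through 2, -8 every 2 steps. Step 6 lands at position 0 of the cycle → 2.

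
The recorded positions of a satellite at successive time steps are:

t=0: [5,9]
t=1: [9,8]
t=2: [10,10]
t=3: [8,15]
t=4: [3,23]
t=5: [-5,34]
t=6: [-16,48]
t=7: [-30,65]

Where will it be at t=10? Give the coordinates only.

[-90,134]

Taking differences between consecutive positions: [+4,-1], [+1,+2], [-2,+5], [-5,+8], [-8,+11], [-11,+14], [-14,+17]. These grow by [-3,+3] each step.
step 8: [-30,65] + [-17,+20] → [-47,85]
step 9: [-47,85] + [-20,+23] → [-67,108]
step 10: [-67,108] + [-23,+26] → [-90,134]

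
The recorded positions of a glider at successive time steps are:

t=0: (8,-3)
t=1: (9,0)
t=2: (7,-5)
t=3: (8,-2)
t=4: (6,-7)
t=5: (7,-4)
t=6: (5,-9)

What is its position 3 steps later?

(5,-8)

Differencing gives (+1,+3), (-2,-5), (+1,+3), (-2,-5), (+1,+3), (-2,-5). This is the pattern (+1,+3), (-2,-5) repeated.
step 7: apply (+1,+3) → (6,-6)
step 8: apply (-2,-5) → (4,-11)
step 9: apply (+1,+3) → (5,-8)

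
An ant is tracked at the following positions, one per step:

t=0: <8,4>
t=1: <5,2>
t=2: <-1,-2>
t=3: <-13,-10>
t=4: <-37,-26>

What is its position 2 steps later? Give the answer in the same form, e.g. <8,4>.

Consecutive displacements <-3,-2>, <-6,-4>, <-12,-8>, <-24,-16> scale by a factor of 2 each step.
step 5: <-37,-26> + <-48,-32> → <-85,-58>
step 6: <-85,-58> + <-96,-64> → <-181,-122>

<-181,-122>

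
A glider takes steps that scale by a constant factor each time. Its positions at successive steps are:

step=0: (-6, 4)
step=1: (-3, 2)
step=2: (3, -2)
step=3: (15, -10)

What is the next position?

(39, -26)

The jumps are (+3, -2), (+6, -4), (+12, -8) — a geometric progression with ratio 2.
step 4: (15, -10) + (+24, -16) → (39, -26)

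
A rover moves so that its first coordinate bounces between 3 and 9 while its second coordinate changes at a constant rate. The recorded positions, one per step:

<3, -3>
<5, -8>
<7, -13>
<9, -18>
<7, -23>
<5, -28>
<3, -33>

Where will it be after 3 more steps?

The first coordinate reflects between 3 and 9, moving 2 per step.
  step 7: 3 → 5
  step 8: 5 → 7
  step 9: 7 → 9
The second coordinate changes by -5 each step: at step 9 it is -48.

<9, -48>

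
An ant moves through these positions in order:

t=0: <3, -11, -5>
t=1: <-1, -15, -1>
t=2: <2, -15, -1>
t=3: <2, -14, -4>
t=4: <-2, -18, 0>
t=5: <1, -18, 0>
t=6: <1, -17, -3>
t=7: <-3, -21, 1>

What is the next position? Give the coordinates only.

The moves between consecutive positions are <-4, -4, +4>, <+3, +0, +0>, <+0, +1, -3>, <-4, -4, +4>, <+3, +0, +0>, <+0, +1, -3>, <-4, -4, +4>; they repeat the 3-cycle [<-4, -4, +4>, <+3, +0, +0>, <+0, +1, -3>].
step 8: apply <+3, +0, +0> → <0, -21, 1>

<0, -21, 1>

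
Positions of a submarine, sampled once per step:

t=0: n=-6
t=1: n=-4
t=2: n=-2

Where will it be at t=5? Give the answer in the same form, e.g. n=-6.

n=4

Constant displacement of +2 per step.
step 3: -2 + 2 → n=0
step 4: 0 + 2 → n=2
step 5: 2 + 2 → n=4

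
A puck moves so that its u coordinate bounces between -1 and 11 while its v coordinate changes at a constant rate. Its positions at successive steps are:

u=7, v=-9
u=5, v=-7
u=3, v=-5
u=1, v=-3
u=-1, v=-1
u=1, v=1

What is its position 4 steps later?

u=9, v=9

The u coordinate travels 2 per step and bounces off the walls at -1 and 11.
  step 6: 1 → 3
  step 7: 3 → 5
  step 8: 5 → 7
  step 9: 7 → 9
The v coordinate changes by +2 each step: at step 9 it is 9.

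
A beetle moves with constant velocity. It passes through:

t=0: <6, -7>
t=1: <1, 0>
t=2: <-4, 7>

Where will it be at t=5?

Each step adds <-5, +7> to the position.
step 3: <-4, 7> + <-5, +7> → <-9, 14>
step 4: <-9, 14> + <-5, +7> → <-14, 21>
step 5: <-14, 21> + <-5, +7> → <-19, 28>

<-19, 28>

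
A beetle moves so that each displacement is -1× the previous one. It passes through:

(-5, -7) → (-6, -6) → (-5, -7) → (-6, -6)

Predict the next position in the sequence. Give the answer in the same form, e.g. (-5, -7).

Consecutive displacements (-1, +1), (+1, -1), (-1, +1) scale by a factor of -1 each step.
step 4: (-6, -6) + (+1, -1) → (-5, -7)

(-5, -7)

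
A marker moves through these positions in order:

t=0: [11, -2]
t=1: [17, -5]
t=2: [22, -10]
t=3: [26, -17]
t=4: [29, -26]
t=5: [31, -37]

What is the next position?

Successive displacements: [+6, -3], [+5, -5], [+4, -7], [+3, -9], [+2, -11] — each changes by [-1, -2].
step 6: [31, -37] + [+1, -13] → [32, -50]

[32, -50]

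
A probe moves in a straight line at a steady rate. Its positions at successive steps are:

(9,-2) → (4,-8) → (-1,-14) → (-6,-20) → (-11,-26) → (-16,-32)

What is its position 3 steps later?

Each step adds (-5,-6) to the position.
step 6: (-16,-32) + (-5,-6) → (-21,-38)
step 7: (-21,-38) + (-5,-6) → (-26,-44)
step 8: (-26,-44) + (-5,-6) → (-31,-50)

(-31,-50)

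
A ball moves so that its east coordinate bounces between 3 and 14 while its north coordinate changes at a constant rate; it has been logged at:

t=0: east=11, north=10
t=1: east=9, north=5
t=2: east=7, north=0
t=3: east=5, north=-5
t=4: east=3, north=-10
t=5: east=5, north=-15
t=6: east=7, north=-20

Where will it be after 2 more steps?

east=11, north=-30

The east coordinate reflects between 3 and 14, moving 2 per step.
  step 7: 7 → 9
  step 8: 9 → 11
The north coordinate changes by -5 each step: at step 8 it is -30.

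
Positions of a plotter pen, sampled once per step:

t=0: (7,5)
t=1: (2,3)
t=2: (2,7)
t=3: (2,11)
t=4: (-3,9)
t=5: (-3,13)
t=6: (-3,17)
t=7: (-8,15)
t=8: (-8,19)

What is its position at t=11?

The moves between consecutive positions are (-5,-2), (+0,+4), (+0,+4), (-5,-2), (+0,+4), (+0,+4), (-5,-2), (+0,+4); they repeat the 3-cycle [(-5,-2), (+0,+4), (+0,+4)].
step 9: apply (+0,+4) → (-8,23)
step 10: apply (-5,-2) → (-13,21)
step 11: apply (+0,+4) → (-13,25)

(-13,25)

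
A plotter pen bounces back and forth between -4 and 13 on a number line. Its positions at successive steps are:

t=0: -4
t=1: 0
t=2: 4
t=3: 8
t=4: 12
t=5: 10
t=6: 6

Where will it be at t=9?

-2

The value travels 4 per step and bounces off the walls at -4 and 13.
  step 7: 6 → 2
  step 8: 2 → -2
  step 9: -2 → -2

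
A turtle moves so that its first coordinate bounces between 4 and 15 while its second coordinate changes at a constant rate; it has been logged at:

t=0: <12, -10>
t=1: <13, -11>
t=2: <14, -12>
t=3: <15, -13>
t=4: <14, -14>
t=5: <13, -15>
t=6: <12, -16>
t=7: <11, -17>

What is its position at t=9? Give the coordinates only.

<9, -19>

The first coordinate travels 1 per step and bounces off the walls at 4 and 15.
  step 8: 11 → 10
  step 9: 10 → 9
The second coordinate changes by -1 each step: at step 9 it is -19.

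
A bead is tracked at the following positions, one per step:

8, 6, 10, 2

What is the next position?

The jumps are -2, +4, -8 — a geometric progression with ratio -2.
step 4: 2 + 16 → 18

18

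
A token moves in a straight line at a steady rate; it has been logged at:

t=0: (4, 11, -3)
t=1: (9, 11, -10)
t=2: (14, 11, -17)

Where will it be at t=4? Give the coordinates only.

The position changes by (+5, +0, -7) every step.
step 3: (14, 11, -17) + (+5, +0, -7) → (19, 11, -24)
step 4: (19, 11, -24) + (+5, +0, -7) → (24, 11, -31)

(24, 11, -31)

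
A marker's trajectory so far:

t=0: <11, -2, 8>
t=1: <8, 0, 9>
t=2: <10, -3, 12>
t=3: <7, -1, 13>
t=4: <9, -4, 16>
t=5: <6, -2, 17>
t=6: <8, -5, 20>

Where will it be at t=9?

Differencing gives <-3, +2, +1>, <+2, -3, +3>, <-3, +2, +1>, <+2, -3, +3>, <-3, +2, +1>, <+2, -3, +3>. This is the pattern <-3, +2, +1>, <+2, -3, +3> repeated.
step 7: apply <-3, +2, +1> → <5, -3, 21>
step 8: apply <+2, -3, +3> → <7, -6, 24>
step 9: apply <-3, +2, +1> → <4, -4, 25>

<4, -4, 25>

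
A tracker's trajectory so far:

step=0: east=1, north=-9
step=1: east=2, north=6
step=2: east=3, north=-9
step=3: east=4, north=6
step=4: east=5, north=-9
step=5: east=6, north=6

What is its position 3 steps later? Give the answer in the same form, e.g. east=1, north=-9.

east=9, north=-9

East: linear, +1 per step → 9 at step 8.
North: cycles through -9, 6 every 2 steps. Step 8 lands at position 0 of the cycle → -9.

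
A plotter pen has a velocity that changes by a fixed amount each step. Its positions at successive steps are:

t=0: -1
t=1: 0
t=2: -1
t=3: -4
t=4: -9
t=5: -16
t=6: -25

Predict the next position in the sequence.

-36

Successive displacements: +1, -1, -3, -5, -7, -9 — each changes by -2.
step 7: -25 − 11 → -36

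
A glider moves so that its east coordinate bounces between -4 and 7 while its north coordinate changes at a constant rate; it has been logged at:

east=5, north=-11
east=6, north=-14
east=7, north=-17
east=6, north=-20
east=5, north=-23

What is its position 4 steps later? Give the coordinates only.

The east coordinate travels 1 per step and bounces off the walls at -4 and 7.
  step 5: 5 → 4
  step 6: 4 → 3
  step 7: 3 → 2
  step 8: 2 → 1
The north coordinate changes by -3 each step: at step 8 it is -35.

east=1, north=-35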